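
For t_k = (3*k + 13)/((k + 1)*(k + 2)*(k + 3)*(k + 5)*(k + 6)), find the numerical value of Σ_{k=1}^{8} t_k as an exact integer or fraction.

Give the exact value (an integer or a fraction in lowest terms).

Σ = 94/3465

Compute t_(k+1)/t_k: get (k + 1)*(k + 5)*(3*k + 16)/((k + 4)*(k + 7)*(3*k + 13)).
Factor: A=k + 1; B=k + 7; C=k**2 + 25*k/3 + 52/3.
f must satisfy (k + 1)·f(k+1) − (k + 6)·f(k) = k**2 + 25*k/3 + 52/3.
deg f ≤ 5 (via 1,1,2).
Solve for f: f(k) = k*(k + 3)*(k + 4)*(k**2 + 8*k + 17)/30 (degree 5 ≤ 5).
Get s_k = R·t_k = k*(k**2 + 8*k + 17)/(10*(k**3 + 8*k**2 + 17*k + 10)) with R(k) = B(k−1)f(k)/C(k) = k*(k + 3)*(k + 6)*(k**2 + 8*k + 17)/(10*(3*k + 13)).
s_(k+1) − s_k = (3*k + 13)/(k**5 + 17*k**4 + 107*k**3 + 307*k**2 + 396*k + 180) = t_k.
Evaluate s at k=9 and k=1: 153/1540 and 13/180; difference 94/3465.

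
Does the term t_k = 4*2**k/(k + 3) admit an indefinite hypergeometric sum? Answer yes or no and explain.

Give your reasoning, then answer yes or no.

Compute t_(k+1)/t_k: get 2*(k + 3)/(k + 4).
Factor: A=2*k + 6; B=k + 4; C=1.
Need (2*k + 6)·f(k+1) − (k + 3)·f(k) = 1.
Degrees (1,1,0) ⇒ d ≤ -1.
Bound -1 < 0, so the key equation has no polynomial solution.

No — negative degree bound, so no certificate f.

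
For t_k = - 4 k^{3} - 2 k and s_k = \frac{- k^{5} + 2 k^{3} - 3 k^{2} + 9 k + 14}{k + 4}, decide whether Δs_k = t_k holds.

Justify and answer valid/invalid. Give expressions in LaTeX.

Invalid: residual \frac{2 \left(3 k^{4} + 18 k^{3} + 9 k + 7\right)}{k^{2} + 9 k + 20} ≠ 0.

s_(k+1) = (9*k - (k + 1)**5 + 2*(k + 1)**3 - 3*(k + 1)**2 + 23)/(k + 5)
s_(k+1) − s_k = 2*(-2*k**5 - 15*k**4 - 23*k**3 - 9*k**2 - 11*k + 7)/(k**2 + 9*k + 20)
(s_(k+1) − s_k) − t_k = 2*(3*k**4 + 18*k**3 + 9*k + 7)/(k**2 + 9*k + 20)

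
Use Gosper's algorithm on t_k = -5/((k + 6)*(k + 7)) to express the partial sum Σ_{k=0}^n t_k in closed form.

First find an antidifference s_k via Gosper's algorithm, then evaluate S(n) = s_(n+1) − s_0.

S(n) = 5*(-n - 1)/(6*(n + 7))

Compute t_(k+1)/t_k: get (k + 6)/(k + 8).
Factor: A=k + 6; B=k + 8; C=1.
Key eq: (k + 6)·f(k+1) = (k + 7)·f(k) + (1).
Bound: deg f ≤ 1.
Coefficient equations give f(k) = k/6.
R(k) = B(k−1)·f(k)/C(k) = k*(k + 7)/6; s_k = R·t_k = -5*k/(6*k + 36).
Check: Δs_k = -5/(k**2 + 13*k + 42). ✓
Telescope: S(n) = s_(n+1) − s_(0) = 5*(-n - 1)/(6*(n + 7)) − (0) = 5*(-n - 1)/(6*(n + 7)).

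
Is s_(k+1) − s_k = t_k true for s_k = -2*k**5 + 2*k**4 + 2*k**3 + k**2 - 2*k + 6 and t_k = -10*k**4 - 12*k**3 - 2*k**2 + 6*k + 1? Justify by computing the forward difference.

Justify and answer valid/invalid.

Valid — Δs_k = t_k.

s_(k+1) = -2*k**5 - 8*k**4 - 10*k**3 - k**2 + 4*k + 7
s_(k+1) − s_k = -10*k**4 - 12*k**3 - 2*k**2 + 6*k + 1
(s_(k+1) − s_k) − t_k = 0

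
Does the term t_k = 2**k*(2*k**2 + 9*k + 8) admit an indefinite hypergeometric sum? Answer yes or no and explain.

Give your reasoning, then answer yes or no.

Yes. s_k = 2**k*(2*k**2 + k + 2).

r(k) = 2*(2*k**2 + 13*k + 19)/(2*k**2 + 9*k + 8) after simplifying.
Factor: A=2; B=1; C=k**2 + 9*k/2 + 4.
f must satisfy (2)·f(k+1) − (1)·f(k) = k**2 + 9*k/2 + 4.
deg f ≤ 2 (via 0,0,2).
Solving with deg f ≤ 2: f(k) = (2*k**2 + k + 2)/2.
Certificate R = B(k−1)f/C = (2*k**2 + k + 2)/(2*k**2 + 9*k + 8) gives s_k = 2**k*(2*k**2 + k + 2).
Verify: 2**k*(2*k**2 + 9*k + 8) matches t_k.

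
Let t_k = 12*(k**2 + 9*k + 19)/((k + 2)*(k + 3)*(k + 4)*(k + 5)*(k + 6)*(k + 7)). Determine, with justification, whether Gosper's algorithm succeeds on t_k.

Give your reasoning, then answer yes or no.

r(k) = (k + 2)*(9*k + (k + 1)**2 + 28)/((k + 8)*(k**2 + 9*k + 19)) after simplifying.
Factor: A=k + 2; B=k + 8; C=k**2 + 9*k + 19.
Key eq: (k + 2)·f(k+1) = (k + 7)·f(k) + (k**2 + 9*k + 19).
From deg A=1, deg B=1, deg C=2: d=5.
Solving with deg f ≤ 5: f(k) = k*(k + 3)*(k + 5)*(k**2 + 12*k + 44)/144.
Then R = B(k−1)f/C = k*(k + 3)*(k + 5)*(k + 7)*(k**2 + 12*k + 44)/(144*(k**2 + 9*k + 19)), so s_k = R(k)·t_k = k*(k**2 + 12*k + 44)/(12*(k**3 + 12*k**2 + 44*k + 48)).
Verify: 12*(k**2 + 9*k + 19)/(k**6 + 27*k**5 + 295*k**4 + 1665*k**3 + 5104*k**2 + 8028*k + 5040) matches t_k.

Yes. s_k = k*(k**2 + 12*k + 44)/(12*(k**3 + 12*k**2 + 44*k + 48)).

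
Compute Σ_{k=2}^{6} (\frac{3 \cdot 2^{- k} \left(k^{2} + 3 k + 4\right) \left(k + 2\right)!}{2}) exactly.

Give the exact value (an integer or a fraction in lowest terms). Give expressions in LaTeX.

Σ = 67986

Compute t_(k+1)/t_k: get (k + 3)*(3*k + (k + 1)**2 + 7)/(2*(k**2 + 3*k + 4)).
Normal form (A,B,C) = (k/2 + 3/2, 1, k**2 + 3*k + 4).
Need (k/2 + 3/2)·f(k+1) − (1)·f(k) = k**2 + 3*k + 4.
d = 1 from the (1,0,2) case.
Match coefficients ⇒ f(k) = 2*(k + 1).
R(k) = B(k−1)·f(k)/C(k) = 2*(k + 1)/(k**2 + 3*k + 4); s_k = R·t_k = 3*(k + 1)*factorial(k + 2)/2**k.
Check: Δs_k = 3*(k**2 + 3*k + 4)*factorial(k + 2)/(2*2**k). ✓
Evaluate s at k=7 and k=2: 68040 and 54; difference 67986.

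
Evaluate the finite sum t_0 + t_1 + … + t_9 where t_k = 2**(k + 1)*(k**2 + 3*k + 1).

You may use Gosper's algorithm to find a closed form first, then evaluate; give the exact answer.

Σ = 186366

The ratio is 2*(k**2 + 5*k + 5)/(k**2 + 3*k + 1).
Normal form (A,B,C) = (2, 1, k**2 + 3*k + 1).
Solve (2)·f(k+1) − (1)·f(k) = k**2 + 3*k + 1.
Bound: deg f ≤ 2.
A polynomial solution: f(k) = k**2 - k + 1.
R(k) = B(k−1)·f(k)/C(k) = (k**2 - k + 1)/(k**2 + 3*k + 1); s_k = R·t_k = 2**(k + 1)*(k**2 - k + 1).
Verify: 2**(k + 1)*(k**2 + 3*k + 1) matches t_k.
Sum = s_(10) − s_(0); s_(10) = 186368, s_(0) = 2 ⇒ 186366.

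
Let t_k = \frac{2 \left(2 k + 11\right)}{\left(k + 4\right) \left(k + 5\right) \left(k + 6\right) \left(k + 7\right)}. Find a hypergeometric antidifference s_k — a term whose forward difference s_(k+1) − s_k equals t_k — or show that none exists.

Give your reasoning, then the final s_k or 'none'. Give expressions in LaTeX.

s_k = \frac{k \left(k + 10\right)}{12 \left(k^{2} + 10 k + 24\right)}

r(k) = (k + 4)*(2*k + 13)/((k + 8)*(2*k + 11)) after simplifying.
A = k + 4, B = k + 8, C = k + 11/2.
Need (k + 4)·f(k+1) − (k + 7)·f(k) = k + 11/2.
From deg A=1, deg B=1, deg C=1: d=3.
Coefficient equations give f(k) = k*(k + 5)*(k + 10)/48.
Get s_k = R·t_k = k*(k + 10)/(12*(k**2 + 10*k + 24)) with R(k) = B(k−1)f(k)/C(k) = k*(k + 5)*(k + 7)*(k + 10)/(24*(2*k + 11)).
s_(k+1) − s_k = 2*(2*k + 11)/(k**4 + 22*k**3 + 179*k**2 + 638*k + 840) = t_k.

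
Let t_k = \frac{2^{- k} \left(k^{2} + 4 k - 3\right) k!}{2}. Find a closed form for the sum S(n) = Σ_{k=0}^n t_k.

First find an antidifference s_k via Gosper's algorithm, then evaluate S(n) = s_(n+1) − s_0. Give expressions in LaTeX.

Compute t_(k+1)/t_k: get (k + 1)*(4*k + (k + 1)**2 + 1)/(2*(k**2 + 4*k - 3)).
A = k/2 + 1/2, B = 1, C = k**2 + 4*k - 3.
f must satisfy (k/2 + 1/2)·f(k+1) − (1)·f(k) = k**2 + 4*k - 3.
deg f ≤ 1 (via 1,0,2).
Solving with deg f ≤ 1: f(k) = 2*(k + 4).
Certificate R = B(k−1)f/C = 2*(k + 4)/(k**2 + 4*k - 3) gives s_k = (k + 4)*factorial(k)/2**k.
s_(k+1) − s_k = (k**2 + 4*k - 3)*factorial(k)/(2*2**k) = t_k.
Σ_(k=0)^n t_k = s_(n+1) − s_(0) = (2**(-n - 1)*(n + 5)*factorial(n + 1)) − (4), i.e. 2**(-n - 1)*(-2**(n + 3) + n**2*factorial(n) + 6*n*factorial(n) + 5*factorial(n)).

S(n) = 2^{- n - 1} \left(- 2^{n + 3} + n^{2} n! + 6 n n! + 5 n!\right)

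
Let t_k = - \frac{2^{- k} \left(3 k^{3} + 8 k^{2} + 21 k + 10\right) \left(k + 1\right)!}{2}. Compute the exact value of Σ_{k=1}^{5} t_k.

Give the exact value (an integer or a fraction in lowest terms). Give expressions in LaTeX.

Compute t_(k+1)/t_k: get (3*k**4 + 23*k**3 + 80*k**2 + 134*k + 84)/(2*(3*k**3 + 8*k**2 + 21*k + 10)).
Factor: A=k/2 + 1; B=1; C=k**3 + 8*k**2/3 + 7*k + 10/3.
Set up (k/2 + 1)·f(k+1) − (1)·f(k) − (k**3 + 8*k**2/3 + 7*k + 10/3) = 0.
Bound: deg f ≤ 2.
Solve for f: f(k) = 2*(3*k**2 + 2*k + 4)/3 (degree 2 ≤ 2).
So s_k = (B(k−1)f/C)·t_k = (2*(3*k**2 + 2*k + 4)/(3*k**3 + 8*k**2 + 21*k + 10))·t_k = -(3*k**2 + 2*k + 4)*factorial(k + 1)/2**k.
Δs = -(3*k**3 + 8*k**2 + 21*k + 10)*factorial(k + 1)/(2*2**k), as required.
Telescoping: Σ = s_(6) − s_(1) = -9765 − (-9) = -9756.

Σ = -9756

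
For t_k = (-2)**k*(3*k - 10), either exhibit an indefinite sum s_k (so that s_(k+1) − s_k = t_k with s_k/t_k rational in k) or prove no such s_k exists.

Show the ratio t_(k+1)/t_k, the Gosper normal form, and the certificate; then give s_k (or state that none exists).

s_k = (-2)**k*(4 - k)

Step 1: r(k) = 2*(7 - 3*k)/(3*k - 10).
Normal form (A,B,C) = (-2, 1, k - 10/3).
Key eq: (-2)·f(k+1) = (1)·f(k) + (k - 10/3).
From deg A=0, deg B=0, deg C=1: d=1.
Coefficient equations give f(k) = -(k - 4)/3.
R(k) = B(k−1)·f(k)/C(k) = -(k - 4)/(3*k - 10); s_k = R·t_k = (-2)**k*(4 - k).
s_(k+1) − s_k = (-2)**k*(3*k - 10) = t_k.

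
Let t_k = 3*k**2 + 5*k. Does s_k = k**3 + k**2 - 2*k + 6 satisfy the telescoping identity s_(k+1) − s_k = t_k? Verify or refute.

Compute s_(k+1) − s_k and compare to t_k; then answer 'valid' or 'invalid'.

Valid — Δs_k = t_k.

s_(k+1) = k**3 + 4*k**2 + 3*k + 6
s_(k+1) − s_k = k*(3*k + 5)
(s_(k+1) − s_k) − t_k = 0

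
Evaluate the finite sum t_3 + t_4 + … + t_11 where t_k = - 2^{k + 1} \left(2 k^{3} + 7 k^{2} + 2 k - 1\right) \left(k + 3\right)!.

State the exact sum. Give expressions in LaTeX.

The ratio is 2*(2*k**4 + 21*k**3 + 74*k**2 + 98*k + 40)/(2*k**3 + 7*k**2 + 2*k - 1).
Take A(k)=2*k + 8, B(k)=1, C(k)=k**3 + 7*k**2/2 + k - 1/2.
Need (2*k + 8)·f(k+1) − (1)·f(k) = k**3 + 7*k**2/2 + k - 1/2.
Bound: deg f ≤ 2.
Coefficient equations give f(k) = (k - 1)**2/2.
Certificate R = B(k−1)f/C = (k - 1)**2/(2*k**3 + 7*k**2 + 2*k - 1) gives s_k = -2**(k + 1)*(k - 1)**2*factorial(k + 3).
s_(k+1) − s_k = -2**(k + 1)*(2*k**3 + 7*k**2 + 2*k - 1)*factorial(k + 3) = t_k.
Telescoping: Σ = s_(12) − s_(3) = -1296208679141376000 − (-46080) = -1296208679141329920.

Σ = -1296208679141329920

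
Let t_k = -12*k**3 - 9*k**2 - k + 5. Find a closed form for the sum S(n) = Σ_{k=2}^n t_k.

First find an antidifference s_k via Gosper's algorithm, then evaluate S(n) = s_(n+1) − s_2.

The ratio is (12*k**3 + 45*k**2 + 55*k + 17)/(12*k**3 + 9*k**2 + k - 5).
Normal form (A,B,C) = (1, 1, k**3 + 3*k**2/4 + k/12 - 5/12).
Need (1)·f(k+1) − (1)·f(k) = k**3 + 3*k**2/4 + k/12 - 5/12.
Degrees (0,0,3) ⇒ d ≤ 4.
Solve for f: f(k) = k*(3*k**3 - 3*k**2 - k - 4)/12 (degree 4 ≤ 4).
So s_k = (B(k−1)f/C)·t_k = (k*(3*k**3 - 3*k**2 - k - 4)/(12*k**3 + 9*k**2 + k - 5))·t_k = k*(-3*k**3 + 3*k**2 + k + 4).
Check: Δs_k = -12*k**3 - 9*k**2 - k + 5. ✓
Evaluate: s_(n+1) = -3*n**4 - 9*n**3 - 8*n**2 + 3*n + 5; subtract s_(2) = -12 ⇒ S(n) = -3*n**4 - 9*n**3 - 8*n**2 + 3*n + 17.

S(n) = -3*n**4 - 9*n**3 - 8*n**2 + 3*n + 17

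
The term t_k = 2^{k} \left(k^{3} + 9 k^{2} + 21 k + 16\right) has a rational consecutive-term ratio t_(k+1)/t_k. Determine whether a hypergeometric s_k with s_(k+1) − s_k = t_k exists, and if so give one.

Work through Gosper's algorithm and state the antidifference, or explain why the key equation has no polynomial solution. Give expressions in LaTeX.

s_k = 2^{k} \left(k^{3} + 3 k^{2} + 3 k + 2\right)

The ratio is 2*(k**3 + 12*k**2 + 42*k + 47)/(k**3 + 9*k**2 + 21*k + 16).
So A=2 and B=1, with C=k**3 + 9*k**2 + 21*k + 16.
f must satisfy (2)·f(k+1) − (1)·f(k) = k**3 + 9*k**2 + 21*k + 16.
Degrees (0,0,3) ⇒ d ≤ 3.
A polynomial solution: f(k) = (k + 2)*(k**2 + k + 1).
R(k) = B(k−1)·f(k)/C(k) = (k + 2)*(k**2 + k + 1)/(k**3 + 9*k**2 + 21*k + 16); s_k = R·t_k = 2**k*(k**3 + 3*k**2 + 3*k + 2).
Verify: 2**k*(k**3 + 9*k**2 + 21*k + 16) matches t_k.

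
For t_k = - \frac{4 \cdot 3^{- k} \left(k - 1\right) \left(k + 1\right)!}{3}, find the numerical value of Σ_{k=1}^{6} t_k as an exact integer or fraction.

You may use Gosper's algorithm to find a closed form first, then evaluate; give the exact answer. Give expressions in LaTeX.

Σ = -17272/243

The ratio is k*(k + 2)/(3*(k - 1)).
A = k/3 + 2/3, B = 1, C = k - 1.
Need (k/3 + 2/3)·f(k+1) − (1)·f(k) = k - 1.
d = 0 from the (1,0,1) case.
Solve for f: f(k) = 3 (degree 0 ≤ 0).
Then R = B(k−1)f/C = 3/(k - 1), so s_k = R(k)·t_k = -4*factorial(k + 1)/3**k.
Δs = -4*(k - 1)*factorial(k + 1)/(3*3**k), as required.
Telescoping: Σ = s_(7) − s_(1) = -17920/243 − (-8/3) = -17272/243.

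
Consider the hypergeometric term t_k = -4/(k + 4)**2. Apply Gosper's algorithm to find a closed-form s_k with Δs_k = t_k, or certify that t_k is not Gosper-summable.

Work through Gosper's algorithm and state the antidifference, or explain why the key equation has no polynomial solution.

Compute t_(k+1)/t_k: get (k + 4)**2/(k + 5)**2.
Take A(k)=k**2 + 8*k + 16, B(k)=k**2 + 10*k + 25, C(k)=1.
Set up (k**2 + 8*k + 16)·f(k+1) − (k**2 + 8*k + 16)·f(k) − (1) = 0.
deg f ≤ 0 (via 2,2,0).
f = c0 ⇒ A·f(k+1) − B(k−1)·f(k) − C = -1. The system {-1 = 0} is inconsistent; no antidifference.

not Gosper-summable; s_k does not exist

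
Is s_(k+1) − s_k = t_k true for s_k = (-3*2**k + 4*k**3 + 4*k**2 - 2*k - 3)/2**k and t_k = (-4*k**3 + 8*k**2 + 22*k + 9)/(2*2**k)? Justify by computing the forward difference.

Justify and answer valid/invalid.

s_(k+1) = (-6*2**k + 4*k**3 + 16*k**2 + 18*k + 3)/(2*2**k)
s_(k+1) − s_k = (-4*k**3 + 8*k**2 + 22*k + 9)/(2*2**k)
(s_(k+1) − s_k) − t_k = 0

valid; difference matches t_k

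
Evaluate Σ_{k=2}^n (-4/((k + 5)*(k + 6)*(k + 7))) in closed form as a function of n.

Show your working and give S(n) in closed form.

S(n) = (-n**2 - 13*n + 14)/(28*(n**2 + 13*n + 42))

Ratio r(k) = (k + 5)/(k + 8).
Gosper form: A/B · C(k+1)/C(k) with A=k + 5, B=k + 8, C=1.
Solve (k + 5)·f(k+1) − (k + 7)·f(k) = 1.
Degrees (1,1,0) ⇒ d ≤ 2.
Match coefficients ⇒ f(k) = k*(k + 11)/60.
Then R = B(k−1)f/C = k*(k + 7)*(k + 11)/60, so s_k = R(k)·t_k = k*(-k - 11)/(15*(k + 5)*(k + 6)).
Δs = -4/(k**3 + 18*k**2 + 107*k + 210), as required.
Evaluate: s_(n+1) = (-n**2 - 13*n - 12)/(15*(n**2 + 13*n + 42)); subtract s_(2) = -13/420 ⇒ S(n) = (-n**2 - 13*n + 14)/(28*(n**2 + 13*n + 42)).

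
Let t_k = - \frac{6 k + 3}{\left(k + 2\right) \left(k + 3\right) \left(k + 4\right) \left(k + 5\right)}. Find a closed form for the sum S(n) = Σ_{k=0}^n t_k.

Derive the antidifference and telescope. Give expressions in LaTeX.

S(n) = \frac{- n^{3} - 12 n^{2} - 23 n - 12}{8 \left(n^{3} + 12 n^{2} + 47 n + 60\right)}

Ratio r(k) = (k + 2)*(2*k + 3)/((k + 6)*(2*k + 1)).
So A=k + 2 and B=k + 6, with C=k + 1/2.
Key eq: (k + 2)·f(k+1) = (k + 5)·f(k) + (k + 1/2).
Degrees (1,1,1) ⇒ d ≤ 3.
Solve for f: f(k) = k*(k**2 + 9*k + 2)/48 (degree 3 ≤ 3).
Get s_k = R·t_k = -k*(k**2 + 9*k + 2)/(8*(k + 2)*(k + 3)*(k + 4)) with R(k) = B(k−1)f(k)/C(k) = k*(k + 5)*(k**2 + 9*k + 2)/(24*(2*k + 1)).
s_(k+1) − s_k = 3*(-2*k - 1)/(k**4 + 14*k**3 + 71*k**2 + 154*k + 120) = t_k.
Σ_(k=0)^n t_k = s_(n+1) − s_(0) = ((-n**3 - 12*n**2 - 23*n - 12)/(8*(n**3 + 12*n**2 + 47*n + 60))) − (0), i.e. (-n**3 - 12*n**2 - 23*n - 12)/(8*(n**3 + 12*n**2 + 47*n + 60)).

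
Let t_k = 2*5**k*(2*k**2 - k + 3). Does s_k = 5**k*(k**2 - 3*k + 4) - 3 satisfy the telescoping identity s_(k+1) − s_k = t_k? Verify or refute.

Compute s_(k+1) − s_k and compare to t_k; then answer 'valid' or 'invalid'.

valid; difference matches t_k

s_(k+1) = 5**(k + 1)*(-3*k + (k + 1)**2 + 1) - 3
s_(k+1) − s_k = 2*5**k*(2*k**2 - k + 3)
(s_(k+1) − s_k) − t_k = 0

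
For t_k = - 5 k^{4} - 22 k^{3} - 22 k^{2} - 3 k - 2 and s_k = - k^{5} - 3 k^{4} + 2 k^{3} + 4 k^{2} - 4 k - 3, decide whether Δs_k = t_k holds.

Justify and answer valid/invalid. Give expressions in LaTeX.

s_(k+1) = -k**5 - 8*k**4 - 20*k**3 - 18*k**2 - 7*k - 5
s_(k+1) − s_k = -5*k**4 - 22*k**3 - 22*k**2 - 3*k - 2
(s_(k+1) − s_k) − t_k = 0

Valid — Δs_k = t_k.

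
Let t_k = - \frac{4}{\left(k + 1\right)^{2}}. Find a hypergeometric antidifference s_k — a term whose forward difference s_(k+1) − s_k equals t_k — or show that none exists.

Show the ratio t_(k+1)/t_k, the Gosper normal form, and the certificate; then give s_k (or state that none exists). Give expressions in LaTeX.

no hypergeometric antidifference exists

Step 1: r(k) = (k + 1)**2/(k + 2)**2.
Take A(k)=k**2 + 2*k + 1, B(k)=k**2 + 4*k + 4, C(k)=1.
Solve (k**2 + 2*k + 1)·f(k+1) − (k**2 + 2*k + 1)·f(k) = 1.
deg f ≤ 0 (via 2,2,0).
f = c0 ⇒ A·f(k+1) − B(k−1)·f(k) − C = -1. The system {-1 = 0} is inconsistent; no antidifference.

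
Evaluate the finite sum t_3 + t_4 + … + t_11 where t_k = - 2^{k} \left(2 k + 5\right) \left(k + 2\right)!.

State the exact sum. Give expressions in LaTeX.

Step 1: r(k) = 2*(k + 3)*(2*k + 7)/(2*k + 5).
Factor: A=2*k + 6; B=1; C=k + 5/2.
Need (2*k + 6)·f(k+1) − (1)·f(k) = k + 5/2.
From deg A=1, deg B=0, deg C=1: d=0.
A polynomial solution: f(k) = 1/2.
Then R = B(k−1)f/C = 1/(2*k + 5), so s_k = R(k)·t_k = -2**k*factorial(k + 2).
Check: Δs_k = -2**k*(2*k + 5)*factorial(k + 2). ✓
Σ_(k=3)^(11) t_k = s_(12) − s_(3) = -357082280755200 − (-960) = -357082280754240.

Σ = -357082280754240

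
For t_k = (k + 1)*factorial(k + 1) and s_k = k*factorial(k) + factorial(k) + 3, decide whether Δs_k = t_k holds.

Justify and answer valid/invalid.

s_(k+1) = k**2*factorial(k) + 3*k*factorial(k) + 2*factorial(k) + 3
s_(k+1) − s_k = (k + 1)*factorial(k + 1)
(s_(k+1) − s_k) − t_k = 0

Valid: the claim telescopes to t_k.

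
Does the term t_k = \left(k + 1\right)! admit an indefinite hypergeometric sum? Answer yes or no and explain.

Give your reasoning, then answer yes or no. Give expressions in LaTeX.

No; the degree bound rules out any f.

Compute t_(k+1)/t_k: get k + 2.
Gosper form: A/B · C(k+1)/C(k) with A=k + 2, B=1, C=1.
Need (k + 2)·f(k+1) − (1)·f(k) = 1.
Degrees (1,0,0) ⇒ d ≤ -1.
deg f ≤ -1 is impossible — no certificate.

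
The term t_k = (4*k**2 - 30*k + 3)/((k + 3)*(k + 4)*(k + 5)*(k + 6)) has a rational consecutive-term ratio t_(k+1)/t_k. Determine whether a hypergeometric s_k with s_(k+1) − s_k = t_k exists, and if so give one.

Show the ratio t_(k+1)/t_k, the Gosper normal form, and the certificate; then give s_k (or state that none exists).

t_(k+1)/t_k = -(k + 3)*(30*k - 4*(k + 1)**2 + 27)/((k + 7)*(4*k**2 - 30*k + 3)).
So A=k + 3 and B=k + 7, with C=k**2 - 15*k/2 + 3/4.
Key eq: (k + 3)·f(k+1) = (k + 6)·f(k) + (k**2 - 15*k/2 + 3/4).
d = 3 from the (1,1,2) case.
Coefficient equations give f(k) = k*(k**2 - 48*k + 62)/60.
Then R = B(k−1)f/C = k*(k + 6)*(k**2 - 48*k + 62)/(15*(4*k**2 - 30*k + 3)), so s_k = R(k)·t_k = k*(k**2 - 48*k + 62)/(15*(k + 3)*(k + 4)*(k + 5)).
Δs = (4*k**2 - 30*k + 3)/(k**4 + 18*k**3 + 119*k**2 + 342*k + 360), as required.

s_k = k*(k**2 - 48*k + 62)/(15*(k + 3)*(k + 4)*(k + 5))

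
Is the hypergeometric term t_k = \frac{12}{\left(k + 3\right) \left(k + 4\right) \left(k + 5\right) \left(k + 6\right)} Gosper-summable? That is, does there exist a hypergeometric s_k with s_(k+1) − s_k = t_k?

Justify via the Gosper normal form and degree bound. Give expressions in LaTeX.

t_(k+1)/t_k = (k + 3)/(k + 7).
Take A(k)=k + 3, B(k)=k + 7, C(k)=1.
Set up (k + 3)·f(k+1) − (k + 6)·f(k) − (1) = 0.
From deg A=1, deg B=1, deg C=0: d=3.
Match coefficients ⇒ f(k) = k*(k**2 + 12*k + 47)/180.
Certificate R = B(k−1)f/C = k*(k + 6)*(k**2 + 12*k + 47)/180 gives s_k = k*(k**2 + 12*k + 47)/(15*(k + 3)*(k + 4)*(k + 5)).
s_(k+1) − s_k = 12/(k**4 + 18*k**3 + 119*k**2 + 342*k + 360) = t_k.

Yes. s_k = \frac{k \left(k^{2} + 12 k + 47\right)}{15 \left(k + 3\right) \left(k + 4\right) \left(k + 5\right)}.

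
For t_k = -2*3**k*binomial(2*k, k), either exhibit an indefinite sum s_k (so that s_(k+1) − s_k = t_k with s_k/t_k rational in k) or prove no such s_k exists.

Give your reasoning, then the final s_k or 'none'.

none — t_k is not Gosper-summable

Step 1: r(k) = 6*(2*k + 1)/(k + 1).
So A=12*k + 6 and B=k + 1, with C=1.
Set up (12*k + 6)·f(k+1) − (k)·f(k) − (1) = 0.
d = -1 from the (1,1,0) case.
deg f ≤ -1 is impossible — no certificate.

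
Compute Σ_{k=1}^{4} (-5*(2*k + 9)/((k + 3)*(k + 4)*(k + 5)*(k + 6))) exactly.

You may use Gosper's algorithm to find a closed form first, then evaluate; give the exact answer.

Step 1: r(k) = (k + 3)*(2*k + 11)/((k + 7)*(2*k + 9)).
So A=k + 3 and B=k + 7, with C=k + 9/2.
Solve (k + 3)·f(k+1) − (k + 6)·f(k) = k + 9/2.
Degrees (1,1,1) ⇒ d ≤ 3.
Coefficient equations give f(k) = k*(k + 4)*(k + 8)/30.
Then R = B(k−1)f/C = k*(k + 4)*(k + 6)*(k + 8)/(15*(2*k + 9)), so s_k = R(k)·t_k = k*(-k - 8)/(3*(k**2 + 8*k + 15)).
Δs = 5*(-2*k - 9)/(k**4 + 18*k**3 + 119*k**2 + 342*k + 360), as required.
Telescoping: Σ = s_(5) − s_(1) = -13/48 − (-1/8) = -7/48.

Σ = -7/48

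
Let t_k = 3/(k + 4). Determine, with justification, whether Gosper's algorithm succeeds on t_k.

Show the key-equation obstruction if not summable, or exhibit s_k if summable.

No — the linear system for f has no solution.

r(k) = (k + 4)/(k + 5) after simplifying.
Take A(k)=k + 4, B(k)=k + 5, C(k)=1.
Key eq: (k + 4)·f(k+1) = (k + 4)·f(k) + (1).
deg f ≤ 0 (via 1,1,0).
Write f(k) = c0. Then LHS − RHS = -1, requiring -1 = 0: contradictory. No certificate.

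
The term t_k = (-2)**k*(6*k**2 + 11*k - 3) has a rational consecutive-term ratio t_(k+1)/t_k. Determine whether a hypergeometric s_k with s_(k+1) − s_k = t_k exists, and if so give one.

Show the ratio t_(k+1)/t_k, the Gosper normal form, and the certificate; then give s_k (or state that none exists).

r(k) = 2*(-6*k**2 - 23*k - 14)/(6*k**2 + 11*k - 3) after simplifying.
Take A(k)=-2, B(k)=1, C(k)=k**2 + 11*k/6 - 1/2.
Key eq: (-2)·f(k+1) = (1)·f(k) + (k**2 + 11*k/6 - 1/2).
Degrees (0,0,2) ⇒ d ≤ 2.
Match coefficients ⇒ f(k) = -(k - 1)*(2*k + 3)/6.
Certificate R = B(k−1)f/C = -(k - 1)*(2*k + 3)/(6*k**2 + 11*k - 3) gives s_k = (-2)**k*(-2*k**2 - k + 3).
Check: Δs_k = (-2)**k*(6*k**2 + 11*k - 3). ✓

s_k = (-2)**k*(-2*k**2 - k + 3)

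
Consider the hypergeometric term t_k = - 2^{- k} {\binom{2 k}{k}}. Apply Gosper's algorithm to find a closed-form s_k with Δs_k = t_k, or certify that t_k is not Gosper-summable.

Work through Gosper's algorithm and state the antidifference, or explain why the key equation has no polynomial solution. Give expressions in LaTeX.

Compute t_(k+1)/t_k: get (2*k + 1)/(k + 1).
So A=2*k + 1 and B=k + 1, with C=1.
Need (2*k + 1)·f(k+1) − (k)·f(k) = 1.
Degrees (1,1,0) ⇒ d ≤ -1.
Bound -1 < 0, so the key equation has no polynomial solution.

none — t_k is not Gosper-summable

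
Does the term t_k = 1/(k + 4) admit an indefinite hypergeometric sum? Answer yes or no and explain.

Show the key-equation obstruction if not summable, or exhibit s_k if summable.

Ratio r(k) = (k + 4)/(k + 5).
Normal form (A,B,C) = (k + 4, k + 5, 1).
Need (k + 4)·f(k+1) − (k + 4)·f(k) = 1.
From deg A=1, deg B=1, deg C=0: d=0.
f = c0 ⇒ A·f(k+1) − B(k−1)·f(k) − C = -1. The system {-1 = 0} is inconsistent; no antidifference.

No — t_k has no hypergeometric antidifference.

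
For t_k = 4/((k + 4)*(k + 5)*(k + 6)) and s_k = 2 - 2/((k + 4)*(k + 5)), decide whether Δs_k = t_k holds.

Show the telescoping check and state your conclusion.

s_(k+1) = 2 - 2/((k + 5)*(k + 6))
s_(k+1) − s_k = 4/(k**3 + 15*k**2 + 74*k + 120)
(s_(k+1) − s_k) − t_k = 0

Valid — Δs_k = t_k.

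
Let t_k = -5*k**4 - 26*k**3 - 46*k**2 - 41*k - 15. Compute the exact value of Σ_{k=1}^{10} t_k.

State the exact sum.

Σ = -225430

t_(k+1)/t_k = (5*k**4 + 46*k**3 + 154*k**2 + 231*k + 133)/(5*k**4 + 26*k**3 + 46*k**2 + 41*k + 15).
Take A(k)=1, B(k)=1, C(k)=k**4 + 26*k**3/5 + 46*k**2/5 + 41*k/5 + 3.
f must satisfy (1)·f(k+1) − (1)·f(k) = k**4 + 26*k**3/5 + 46*k**2/5 + 41*k/5 + 3.
From deg A=0, deg B=0, deg C=4: d=5.
A polynomial solution: f(k) = k*(k**4 + 4*k**3 + 4*k**2 + 4*k + 2)/5.
Then R = B(k−1)f/C = k*(k**4 + 4*k**3 + 4*k**2 + 4*k + 2)/(5*k**4 + 26*k**3 + 46*k**2 + 41*k + 15), so s_k = R(k)·t_k = k*(-k**4 - 4*k**3 - 4*k**2 - 4*k - 2).
Δs = -5*k**4 - 26*k**3 - 46*k**2 - 41*k - 15, as required.
Evaluate s at k=11 and k=1: -225445 and -15; difference -225430.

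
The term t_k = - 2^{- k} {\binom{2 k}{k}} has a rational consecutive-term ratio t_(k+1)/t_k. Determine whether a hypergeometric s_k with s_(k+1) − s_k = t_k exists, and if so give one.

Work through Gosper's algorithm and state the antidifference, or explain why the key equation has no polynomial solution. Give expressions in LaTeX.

t_(k+1)/t_k = (2*k + 1)/(k + 1).
A = 2*k + 1, B = k + 1, C = 1.
Need (2*k + 1)·f(k+1) − (k)·f(k) = 1.
From deg A=1, deg B=1, deg C=0: d=-1.
Negative degree bound (-1): no f exists, t_k not Gosper-summable.

none — t_k is not Gosper-summable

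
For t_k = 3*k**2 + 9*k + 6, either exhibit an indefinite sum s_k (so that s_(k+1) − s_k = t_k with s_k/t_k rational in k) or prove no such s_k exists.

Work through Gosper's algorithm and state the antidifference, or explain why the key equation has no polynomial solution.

r(k) = (k + 3)/(k + 1) after simplifying.
Factor: A=1; B=1; C=k**2 + 3*k + 2.
Need (1)·f(k+1) − (1)·f(k) = k**2 + 3*k + 2.
deg f ≤ 3 (via 0,0,2).
Solving with deg f ≤ 3: f(k) = k*(k + 1)*(k + 2)/3.
R(k) = B(k−1)·f(k)/C(k) = k/3; s_k = R·t_k = k*(k**2 + 3*k + 2).
Verify: 3*k**2 + 9*k + 6 matches t_k.

s_k = k*(k**2 + 3*k + 2)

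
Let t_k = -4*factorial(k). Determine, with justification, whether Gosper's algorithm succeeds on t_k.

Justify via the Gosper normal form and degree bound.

No — negative degree bound, so no certificate f.

The ratio is k + 1.
A = k + 1, B = 1, C = 1.
Need (k + 1)·f(k+1) − (1)·f(k) = 1.
deg f ≤ -1 (via 1,0,0).
d = -1 < 0 ⇒ no nonzero polynomial f; not summable.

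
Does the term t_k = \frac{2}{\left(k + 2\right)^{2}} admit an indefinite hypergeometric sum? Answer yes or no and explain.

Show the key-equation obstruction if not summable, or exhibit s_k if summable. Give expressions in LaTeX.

Ratio r(k) = (k + 2)**2/(k + 3)**2.
So A=k**2 + 4*k + 4 and B=k**2 + 6*k + 9, with C=1.
Solve (k**2 + 4*k + 4)·f(k+1) − (k**2 + 4*k + 4)·f(k) = 1.
Bound: deg f ≤ 0.
Put f(k) = c0: A·f(k+1) − B(k−1)·f(k) − C = -1; need -1 = 0 — inconsistent ⇒ no f, not summable.

No — key equation has no polynomial f.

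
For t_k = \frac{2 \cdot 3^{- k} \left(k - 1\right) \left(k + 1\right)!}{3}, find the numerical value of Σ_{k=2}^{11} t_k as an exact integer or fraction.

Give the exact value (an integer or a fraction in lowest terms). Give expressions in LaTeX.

t_(k+1)/t_k = k*(k + 2)/(3*(k - 1)).
Gosper form: A/B · C(k+1)/C(k) with A=k/3 + 2/3, B=1, C=k - 1.
Solve (k/3 + 2/3)·f(k+1) − (1)·f(k) = k - 1.
d = 0 from the (1,0,1) case.
Match coefficients ⇒ f(k) = 3.
Certificate R = B(k−1)f/C = 3/(k - 1) gives s_k = 2*factorial(k + 1)/3**k.
Check: Δs_k = 2*(k - 1)*factorial(k + 1)/(3*3**k). ✓
Telescoping: Σ = s_(12) − s_(2) = 51251200/2187 − (4/3) = 51248284/2187.

Σ = 51248284/2187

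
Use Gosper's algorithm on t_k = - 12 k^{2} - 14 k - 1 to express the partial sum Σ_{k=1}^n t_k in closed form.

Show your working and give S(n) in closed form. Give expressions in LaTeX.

S(n) = n \left(- 4 n^{2} - 13 n - 10\right)

Ratio r(k) = (12*k**2 + 38*k + 27)/(12*k**2 + 14*k + 1).
A = 1, B = 1, C = k**2 + 7*k/6 + 1/12.
f must satisfy (1)·f(k+1) − (1)·f(k) = k**2 + 7*k/6 + 1/12.
d = 3 from the (0,0,2) case.
Match coefficients ⇒ f(k) = k*(4*k**2 + k - 4)/12.
Get s_k = R·t_k = k*(-4*k**2 - k + 4) with R(k) = B(k−1)f(k)/C(k) = k*(4*k**2 + k - 4)/(12*k**2 + 14*k + 1).
Δs = -12*k**2 - 14*k - 1, as required.
Evaluate: s_(n+1) = -4*n**3 - 13*n**2 - 10*n - 1; subtract s_(1) = -1 ⇒ S(n) = n*(-4*n**2 - 13*n - 10).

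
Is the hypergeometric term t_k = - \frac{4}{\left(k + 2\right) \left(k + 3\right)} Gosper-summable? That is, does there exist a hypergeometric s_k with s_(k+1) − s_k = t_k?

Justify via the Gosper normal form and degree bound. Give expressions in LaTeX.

Yes. s_k = - \frac{2 k}{k + 2}.

t_(k+1)/t_k = (k + 2)/(k + 4).
Gosper form: A/B · C(k+1)/C(k) with A=k + 2, B=k + 4, C=1.
Key eq: (k + 2)·f(k+1) = (k + 3)·f(k) + (1).
deg f ≤ 1 (via 1,1,0).
Match coefficients ⇒ f(k) = k/2.
So s_k = (B(k−1)f/C)·t_k = (k*(k + 3)/2)·t_k = -2*k/(k + 2).
Check: Δs_k = -4/(k**2 + 5*k + 6). ✓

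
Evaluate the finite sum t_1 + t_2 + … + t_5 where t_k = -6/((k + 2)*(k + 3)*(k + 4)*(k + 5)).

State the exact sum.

t_(k+1)/t_k = (k + 2)/(k + 6).
Factor: A=k + 2; B=k + 6; C=1.
Set up (k + 2)·f(k+1) − (k + 5)·f(k) − (1) = 0.
From deg A=1, deg B=1, deg C=0: d=3.
Solve for f: f(k) = k*(k**2 + 9*k + 26)/72 (degree 3 ≤ 3).
So s_k = (B(k−1)f/C)·t_k = (k*(k + 5)*(k**2 + 9*k + 26)/72)·t_k = k*(-k**2 - 9*k - 26)/(12*(k + 2)*(k + 3)*(k + 4)).
Δs = -6/(k**4 + 14*k**3 + 71*k**2 + 154*k + 120), as required.
Σ_(k=1)^(5) t_k = s_(6) − s_(1) = -29/360 − (-1/20) = -11/360.

Σ = -11/360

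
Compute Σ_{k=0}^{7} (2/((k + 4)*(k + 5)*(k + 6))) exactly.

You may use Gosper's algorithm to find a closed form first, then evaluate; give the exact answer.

Σ = 17/390

r(k) = (k + 4)/(k + 7) after simplifying.
Gosper form: A/B · C(k+1)/C(k) with A=k + 4, B=k + 7, C=1.
Solve (k + 4)·f(k+1) − (k + 6)·f(k) = 1.
deg f ≤ 2 (via 1,1,0).
A polynomial solution: f(k) = k*(k + 9)/40.
Then R = B(k−1)f/C = k*(k + 6)*(k + 9)/40, so s_k = R(k)·t_k = k*(k + 9)/(20*(k + 4)*(k + 5)).
Check: Δs_k = 2/(k**3 + 15*k**2 + 74*k + 120). ✓
Σ_(k=0)^(7) t_k = s_(8) − s_(0) = 17/390 − (0) = 17/390.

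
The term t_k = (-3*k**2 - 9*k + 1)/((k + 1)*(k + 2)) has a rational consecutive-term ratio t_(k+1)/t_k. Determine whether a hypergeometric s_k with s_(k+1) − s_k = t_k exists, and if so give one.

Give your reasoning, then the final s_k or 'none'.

Step 1: r(k) = (k + 1)*(9*k + 3*(k + 1)**2 + 8)/((k + 3)*(3*k**2 + 9*k - 1)).
Gosper form: A/B · C(k+1)/C(k) with A=k + 1, B=k + 3, C=k**2 + 3*k - 1/3.
Solve (k + 1)·f(k+1) − (k + 2)·f(k) = k**2 + 3*k - 1/3.
Degrees (1,1,2) ⇒ d ≤ 2.
A polynomial solution: f(k) = k*(3*k - 4)/3.
Certificate R = B(k−1)f/C = k*(k + 2)*(3*k - 4)/(3*k**2 + 9*k - 1) gives s_k = k*(4 - 3*k)/(k + 1).
Δs = (-3*k**2 - 9*k + 1)/(k**2 + 3*k + 2), as required.

s_k = k*(4 - 3*k)/(k + 1)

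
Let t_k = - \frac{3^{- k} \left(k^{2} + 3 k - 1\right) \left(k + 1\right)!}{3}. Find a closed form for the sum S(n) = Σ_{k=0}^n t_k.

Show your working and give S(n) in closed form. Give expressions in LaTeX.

Ratio r(k) = (k + 2)*(3*k + (k + 1)**2 + 2)/(3*(k**2 + 3*k - 1)).
Factor: A=k/3 + 2/3; B=1; C=k**2 + 3*k - 1.
Key eq: (k/3 + 2/3)·f(k+1) = (1)·f(k) + (k**2 + 3*k - 1).
deg f ≤ 1 (via 1,0,2).
A polynomial solution: f(k) = 3*(k + 3).
So s_k = (B(k−1)f/C)·t_k = (3*(k + 3)/(k**2 + 3*k - 1))·t_k = -(k + 3)*factorial(k + 1)/3**k.
s_(k+1) − s_k = -(k**2 + 3*k - 1)*factorial(k + 1)/(3*3**k) = t_k.
Σ_(k=0)^n t_k = s_(n+1) − s_(0) = (-3**(-n - 1)*(n + 4)*factorial(n + 2)) − (-3), i.e. 3**(-n - 1)*(3**(n + 2) - n**3*factorial(n) - 7*n**2*factorial(n) - 14*n*factorial(n) - 8*factorial(n)).

S(n) = 3^{- n - 1} \left(3^{n + 2} - n^{3} n! - 7 n^{2} n! - 14 n n! - 8 n!\right)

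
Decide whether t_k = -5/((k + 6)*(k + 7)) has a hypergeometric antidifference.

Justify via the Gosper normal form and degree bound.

Yes. s_k = -5*k/(6*k + 36).

The ratio is (k + 6)/(k + 8).
Factor: A=k + 6; B=k + 8; C=1.
f must satisfy (k + 6)·f(k+1) − (k + 7)·f(k) = 1.
d = 1 from the (1,1,0) case.
Coefficient equations give f(k) = k/6.
R(k) = B(k−1)·f(k)/C(k) = k*(k + 7)/6; s_k = R·t_k = -5*k/(6*k + 36).
Verify: -5/(k**2 + 13*k + 42) matches t_k.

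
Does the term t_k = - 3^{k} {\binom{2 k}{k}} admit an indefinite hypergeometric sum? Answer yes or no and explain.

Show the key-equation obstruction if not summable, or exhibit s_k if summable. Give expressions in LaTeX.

No — t_k has no hypergeometric antidifference.

Step 1: r(k) = 6*(2*k + 1)/(k + 1).
Factor: A=12*k + 6; B=k + 1; C=1.
Solve (12*k + 6)·f(k+1) − (k)·f(k) = 1.
Bound: deg f ≤ -1.
deg f ≤ -1 is impossible — no certificate.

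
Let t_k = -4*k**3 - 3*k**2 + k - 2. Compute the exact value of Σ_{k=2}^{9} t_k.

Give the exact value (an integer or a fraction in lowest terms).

Σ = -8920

Compute t_(k+1)/t_k: get (4*k**3 + 15*k**2 + 17*k + 8)/(4*k**3 + 3*k**2 - k + 2).
Normal form (A,B,C) = (1, 1, k**3 + 3*k**2/4 - k/4 + 1/2).
Solve (1)·f(k+1) − (1)·f(k) = k**3 + 3*k**2/4 - k/4 + 1/2.
deg f ≤ 4 (via 0,0,3).
Solve for f: f(k) = k*(k**3 - k**2 - k + 3)/4 (degree 4 ≤ 4).
Then R = B(k−1)f/C = k*(k**3 - k**2 - k + 3)/(4*k**3 + 3*k**2 - k + 2), so s_k = R(k)·t_k = k*(-k**3 + k**2 + k - 3).
Check: Δs_k = -4*k**3 - 3*k**2 + k - 2. ✓
Evaluate s at k=10 and k=2: -8930 and -10; difference -8920.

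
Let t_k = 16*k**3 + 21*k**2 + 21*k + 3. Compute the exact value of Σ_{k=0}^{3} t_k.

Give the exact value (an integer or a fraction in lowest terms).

r(k) = (16*k**3 + 69*k**2 + 111*k + 61)/(16*k**3 + 21*k**2 + 21*k + 3) after simplifying.
Take A(k)=1, B(k)=1, C(k)=k**3 + 21*k**2/16 + 21*k/16 + 3/16.
f must satisfy (1)·f(k+1) − (1)·f(k) = k**3 + 21*k**2/16 + 21*k/16 + 3/16.
deg f ≤ 4 (via 0,0,3).
A polynomial solution: f(k) = k*(4*k**3 - k**2 + 4*k - 4)/16.
Certificate R = B(k−1)f/C = k*(4*k**3 - k**2 + 4*k - 4)/(16*k**3 + 21*k**2 + 21*k + 3) gives s_k = k*(4*k**3 - k**2 + 4*k - 4).
Verify: 16*k**3 + 21*k**2 + 21*k + 3 matches t_k.
Telescoping: Σ = s_(4) − s_(0) = 1008 − (0) = 1008.

Σ = 1008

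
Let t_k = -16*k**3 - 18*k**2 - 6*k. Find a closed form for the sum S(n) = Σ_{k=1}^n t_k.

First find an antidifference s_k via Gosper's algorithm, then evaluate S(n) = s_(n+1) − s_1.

S(n) = 2*n*(-2*n**3 - 7*n**2 - 8*n - 3)

t_(k+1)/t_k = (8*k**3 + 33*k**2 + 45*k + 20)/(k*(8*k**2 + 9*k + 3)).
Gosper form: A/B · C(k+1)/C(k) with A=1, B=1, C=k**3 + 9*k**2/8 + 3*k/8.
Need (1)·f(k+1) − (1)·f(k) = k**3 + 9*k**2/8 + 3*k/8.
Degrees (0,0,3) ⇒ d ≤ 4.
Solving with deg f ≤ 4: f(k) = k**2*(k - 1)*(2*k + 1)/8.
Then R = B(k−1)f/C = k*(k - 1)*(2*k + 1)/(8*k**2 + 9*k + 3), so s_k = R(k)·t_k = 2*k**2*(-2*k**2 + k + 1).
Verify: 2*k*(-8*k**2 - 9*k - 3) matches t_k.
Σ_(k=1)^n t_k = s_(n+1) − s_(1) = (2*n*(-2*n**3 - 7*n**2 - 8*n - 3)) − (0), i.e. 2*n*(-2*n**3 - 7*n**2 - 8*n - 3).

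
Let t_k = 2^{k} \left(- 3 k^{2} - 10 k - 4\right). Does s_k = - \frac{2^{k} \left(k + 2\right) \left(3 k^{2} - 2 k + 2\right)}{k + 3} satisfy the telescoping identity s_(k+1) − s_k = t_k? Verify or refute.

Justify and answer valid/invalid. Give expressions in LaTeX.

Invalid: residual \frac{2^{k} \left(3 k^{3} + 16 k^{2} + 36 k + 10\right)}{k^{2} + 7 k + 12} ≠ 0.

s_(k+1) = 2**(k + 1)*(k + 3)*(2*k - 3*(k + 1)**2)/(k + 4)
s_(k+1) − s_k = 2**k*(-3*k**4 - 28*k**3 - 94*k**2 - 112*k - 38)/(k**2 + 7*k + 12)
(s_(k+1) − s_k) − t_k = 2**k*(3*k**3 + 16*k**2 + 36*k + 10)/(k**2 + 7*k + 12)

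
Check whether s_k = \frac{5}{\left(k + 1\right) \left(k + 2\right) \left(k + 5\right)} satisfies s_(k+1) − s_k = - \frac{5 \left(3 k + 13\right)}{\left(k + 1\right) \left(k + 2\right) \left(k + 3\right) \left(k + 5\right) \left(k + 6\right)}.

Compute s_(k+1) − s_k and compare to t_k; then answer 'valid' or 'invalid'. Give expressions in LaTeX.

s_(k+1) = 5/((k + 2)*(k + 3)*(k + 6))
s_(k+1) − s_k = 5*(-3*k - 13)/(k**5 + 17*k**4 + 107*k**3 + 307*k**2 + 396*k + 180)
(s_(k+1) − s_k) − t_k = 0

Valid: the claim telescopes to t_k.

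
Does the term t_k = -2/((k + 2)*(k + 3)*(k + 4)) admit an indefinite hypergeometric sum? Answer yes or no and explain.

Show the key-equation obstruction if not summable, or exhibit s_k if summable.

Compute t_(k+1)/t_k: get (k + 2)/(k + 5).
A = k + 2, B = k + 5, C = 1.
Solve (k + 2)·f(k+1) − (k + 4)·f(k) = 1.
Bound: deg f ≤ 2.
A polynomial solution: f(k) = k*(k + 5)/12.
R(k) = B(k−1)·f(k)/C(k) = k*(k + 4)*(k + 5)/12; s_k = R·t_k = k*(-k - 5)/(6*(k + 2)*(k + 3)).
Check: Δs_k = -2/(k**3 + 9*k**2 + 26*k + 24). ✓

Yes. s_k = k*(-k - 5)/(6*(k + 2)*(k + 3)).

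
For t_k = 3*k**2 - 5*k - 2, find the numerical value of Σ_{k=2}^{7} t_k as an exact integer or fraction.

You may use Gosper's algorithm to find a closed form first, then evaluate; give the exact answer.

r(k) = (3*k**2 + k - 4)/(3*k**2 - 5*k - 2) after simplifying.
So A=1 and B=1, with C=k**2 - 5*k/3 - 2/3.
Need (1)·f(k+1) − (1)·f(k) = k**2 - 5*k/3 - 2/3.
Bound: deg f ≤ 3.
Solving with deg f ≤ 3: f(k) = k*(k**2 - 4*k + 1)/3.
Get s_k = R·t_k = k*(k**2 - 4*k + 1) with R(k) = B(k−1)f(k)/C(k) = k*(k**2 - 4*k + 1)/((k - 2)*(3*k + 1)).
Δs = 3*k**2 - 5*k - 2, as required.
Telescoping: Σ = s_(8) − s_(2) = 264 − (-6) = 270.

Σ = 270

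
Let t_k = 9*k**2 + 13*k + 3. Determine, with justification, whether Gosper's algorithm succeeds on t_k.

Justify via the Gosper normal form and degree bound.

Step 1: r(k) = (9*k**2 + 31*k + 25)/(9*k**2 + 13*k + 3).
Normal form (A,B,C) = (1, 1, k**2 + 13*k/9 + 1/3).
f must satisfy (1)·f(k+1) − (1)·f(k) = k**2 + 13*k/9 + 1/3.
Degrees (0,0,2) ⇒ d ≤ 3.
Solve for f: f(k) = k*(3*k**2 + 2*k - 2)/9 (degree 3 ≤ 3).
R(k) = B(k−1)·f(k)/C(k) = k*(3*k**2 + 2*k - 2)/(9*k**2 + 13*k + 3); s_k = R·t_k = k*(3*k**2 + 2*k - 2).
Δs = 9*k**2 + 13*k + 3, as required.

Yes. s_k = k*(3*k**2 + 2*k - 2).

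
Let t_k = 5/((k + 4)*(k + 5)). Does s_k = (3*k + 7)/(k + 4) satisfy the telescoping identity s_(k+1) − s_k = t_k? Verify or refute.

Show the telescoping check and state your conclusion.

s_(k+1) = (3*k + 10)/(k + 5)
s_(k+1) − s_k = 5/(k**2 + 9*k + 20)
(s_(k+1) − s_k) − t_k = 0

valid; difference matches t_k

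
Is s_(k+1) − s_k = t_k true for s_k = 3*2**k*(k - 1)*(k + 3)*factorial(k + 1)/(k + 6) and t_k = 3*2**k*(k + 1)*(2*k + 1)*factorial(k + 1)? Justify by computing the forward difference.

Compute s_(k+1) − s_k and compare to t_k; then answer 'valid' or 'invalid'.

Invalid: residual -9*2**k*(2*k**3 + 15*k**2 + 18*k + 7)*factorial(k + 1)/((k + 6)*(k + 7)) ≠ 0.

s_(k+1) = 6*2**k*k*(k + 4)*factorial(k + 2)/(k + 7)
s_(k+1) − s_k = 3*2**k*(2*k**4 + 23*k**3 + 79*k**2 + 85*k + 21)*factorial(k + 1)/((k + 6)*(k + 7))
(s_(k+1) − s_k) − t_k = -9*2**k*(2*k**3 + 15*k**2 + 18*k + 7)*factorial(k + 1)/((k + 6)*(k + 7))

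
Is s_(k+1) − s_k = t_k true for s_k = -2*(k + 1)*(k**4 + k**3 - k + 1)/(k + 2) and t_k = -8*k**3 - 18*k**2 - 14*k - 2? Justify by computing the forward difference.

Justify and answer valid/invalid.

s_(k+1) = -2*(k + 2)*(-k + (k + 1)**4 + (k + 1)**3)/(k + 3)
s_(k+1) − s_k = 2*(-4*k**5 - 26*k**4 - 60*k**3 - 65*k**2 - 31*k - 5)/(k**2 + 5*k + 6)
(s_(k+1) − s_k) − t_k = 2*(3*k**4 + 16*k**3 + 25*k**2 + 16*k + 1)/(k**2 + 5*k + 6)

Invalid: residual 2*(3*k**4 + 16*k**3 + 25*k**2 + 16*k + 1)/(k**2 + 5*k + 6) ≠ 0.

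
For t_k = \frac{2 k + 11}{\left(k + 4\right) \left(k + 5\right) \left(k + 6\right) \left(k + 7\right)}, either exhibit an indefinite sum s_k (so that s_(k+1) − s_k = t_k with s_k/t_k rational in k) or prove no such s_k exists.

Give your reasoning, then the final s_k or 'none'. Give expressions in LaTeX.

s_k = \frac{k \left(k + 10\right)}{24 \left(k^{2} + 10 k + 24\right)}

t_(k+1)/t_k = (k + 4)*(2*k + 13)/((k + 8)*(2*k + 11)).
Take A(k)=k + 4, B(k)=k + 8, C(k)=k + 11/2.
Key eq: (k + 4)·f(k+1) = (k + 7)·f(k) + (k + 11/2).
Bound: deg f ≤ 3.
A polynomial solution: f(k) = k*(k + 5)*(k + 10)/48.
Certificate R = B(k−1)f/C = k*(k + 5)*(k + 7)*(k + 10)/(24*(2*k + 11)) gives s_k = k*(k + 10)/(24*(k**2 + 10*k + 24)).
Check: Δs_k = (2*k + 11)/(k**4 + 22*k**3 + 179*k**2 + 638*k + 840). ✓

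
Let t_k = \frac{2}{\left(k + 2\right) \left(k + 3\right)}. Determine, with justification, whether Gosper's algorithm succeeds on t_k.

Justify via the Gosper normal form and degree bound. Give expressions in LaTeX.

Yes. s_k = \frac{k}{k + 2}.

t_(k+1)/t_k = (k + 2)/(k + 4).
Normal form (A,B,C) = (k + 2, k + 4, 1).
Set up (k + 2)·f(k+1) − (k + 3)·f(k) − (1) = 0.
deg f ≤ 1 (via 1,1,0).
Solving with deg f ≤ 1: f(k) = k/2.
R(k) = B(k−1)·f(k)/C(k) = k*(k + 3)/2; s_k = R·t_k = k/(k + 2).
Δs = 2/(k**2 + 5*k + 6), as required.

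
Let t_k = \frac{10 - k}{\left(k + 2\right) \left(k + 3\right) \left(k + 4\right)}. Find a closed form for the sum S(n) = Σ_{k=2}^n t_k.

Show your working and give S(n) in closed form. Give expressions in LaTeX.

S(n) = \frac{n^{2} + 17 n - 18}{10 \left(n^{2} + 7 n + 12\right)}

The ratio is (k - 9)*(k + 2)/((k - 10)*(k + 5)).
A = k + 2, B = k + 5, C = k - 10.
Need (k + 2)·f(k+1) − (k + 4)·f(k) = k - 10.
Bound: deg f ≤ 2.
Coefficient equations give f(k) = -k*(2*k + 13)/3.
Get s_k = R·t_k = k*(2*k + 13)/(3*(k + 2)*(k + 3)) with R(k) = B(k−1)f(k)/C(k) = -k*(k + 4)*(2*k + 13)/(3*(k - 10)).
Verify: (10 - k)/(k**3 + 9*k**2 + 26*k + 24) matches t_k.
Telescope: S(n) = s_(n+1) − s_(2) = (2*n**2 + 17*n + 15)/(3*(n**2 + 7*n + 12)) − (17/30) = (n**2 + 17*n - 18)/(10*(n**2 + 7*n + 12)).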